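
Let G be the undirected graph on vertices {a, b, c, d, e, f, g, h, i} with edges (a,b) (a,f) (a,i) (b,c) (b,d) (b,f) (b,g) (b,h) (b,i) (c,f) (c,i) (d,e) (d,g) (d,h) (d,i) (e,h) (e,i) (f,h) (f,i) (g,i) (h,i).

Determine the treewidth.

3

A width-3 tree decomposition is:
Bags: B1 = {b, f, h, i}  B2 = {a, b, f, i}  B3 = {b, d, h, i}  B4 = {d, e, h, i}  B5 = {b, c, f, i}  B6 = {b, d, g, i}
Tree: B1–B2, B1–B3, B3–B4, B2–B5, B3–B6
Each bag holds 4 vertices, so the decomposition has width 3, which upper-bounds the treewidth. On the other hand G contains the 4-clique {d, e, h, i}. A clique must lie in a single bag of any decomposition, so no decomposition can have width below 3. Therefore the treewidth is 3.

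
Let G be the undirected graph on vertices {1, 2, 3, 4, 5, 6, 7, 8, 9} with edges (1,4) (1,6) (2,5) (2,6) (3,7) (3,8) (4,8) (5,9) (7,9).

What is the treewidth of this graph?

2

A width-2 tree decomposition is:
Bags: B1 = {3, 4, 8}  B2 = {1, 3, 4}  B3 = {1, 3, 6}  B4 = {2, 3, 6}  B5 = {2, 3, 5}  B6 = {3, 5, 9}  B7 = {3, 7, 9}
Tree: B1–B2, B2–B3, B3–B4, B4–B5, B5–B6, B6–B7
Each bag holds 3 vertices, so the decomposition has width 2, which upper-bounds the treewidth. For the lower bound, G contains the cycle 3–8–4–1–6–2–5–9–7–3, so G is not a forest; only forests have treewidth ≤ 1, hence tw(G) ≥ 2. The upper and lower bounds meet at 2, so that is the treewidth.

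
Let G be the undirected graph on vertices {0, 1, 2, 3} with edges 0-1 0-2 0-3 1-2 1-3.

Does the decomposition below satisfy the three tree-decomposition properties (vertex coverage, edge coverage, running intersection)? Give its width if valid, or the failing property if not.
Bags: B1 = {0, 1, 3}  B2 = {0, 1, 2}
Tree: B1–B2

Yes; width 2.

Vertex coverage: the bags together contain {0, 1, 2, 3}, the full vertex set. Edge coverage: each edge of G has both endpoints in at least one bag. Running intersection: for every vertex, the bags containing it form a connected subtree. All three properties hold, so this is a valid tree decomposition of width max|bag| − 1 = 2, and hence tw(G) ≤ 2.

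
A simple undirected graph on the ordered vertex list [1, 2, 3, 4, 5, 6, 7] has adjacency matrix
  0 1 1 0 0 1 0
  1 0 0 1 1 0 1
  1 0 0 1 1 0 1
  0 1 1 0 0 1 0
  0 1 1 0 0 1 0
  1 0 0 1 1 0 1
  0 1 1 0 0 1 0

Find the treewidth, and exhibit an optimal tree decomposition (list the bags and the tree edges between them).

Treewidth 3.
One optimal decomposition is:
Bags: B1 = {2, 3, 4, 6}  B2 = {2, 3, 6, 7}  B3 = {2, 3, 5, 6}  B4 = {1, 2, 3, 6}
Tree: B1–B2, B2–B3, B3–B4

Each bag holds 4 vertices, so the decomposition has width 3, which upper-bounds the treewidth. For the lower bound: the 4 vertex sets {2,4}, {6,7}, {3}, {5} are disjoint, each induces a connected subgraph, and every pair is joined by at least one edge of G. Contracting each set to a single vertex therefore yields K_{4} as a minor, and since treewidth is minor-monotone, tw(G) ≥ tw(K_{4}) = 3. The upper and lower bounds meet at 3, so that is the treewidth.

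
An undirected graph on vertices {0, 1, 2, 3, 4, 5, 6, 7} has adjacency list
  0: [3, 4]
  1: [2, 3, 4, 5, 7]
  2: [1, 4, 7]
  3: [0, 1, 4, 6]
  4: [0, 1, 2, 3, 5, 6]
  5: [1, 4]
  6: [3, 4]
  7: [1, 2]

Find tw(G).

2

A width-2 tree decomposition is:
Bags: B1 = {1, 3, 4}  B2 = {3, 4, 6}  B3 = {1, 2, 4}  B4 = {1, 4, 5}  B5 = {0, 3, 4}  B6 = {1, 2, 7}
Tree: B1–B2, B1–B3, B1–B4, B1–B5, B3–B6
Every bag has size at most 3, so the width is 3 − 1 = 2 and tw(G) ≤ 2. On the other hand G contains the 3-clique {0, 3, 4}. A clique must lie in a single bag of any decomposition, so no decomposition can have width below 2. Therefore the treewidth is 2.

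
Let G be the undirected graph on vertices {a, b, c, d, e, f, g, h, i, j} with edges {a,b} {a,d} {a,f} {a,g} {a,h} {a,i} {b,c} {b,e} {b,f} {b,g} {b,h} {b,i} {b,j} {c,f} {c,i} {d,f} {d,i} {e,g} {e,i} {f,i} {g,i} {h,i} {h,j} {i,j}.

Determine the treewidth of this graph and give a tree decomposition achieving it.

Each bag holds 4 vertices, so the decomposition has width 3, which upper-bounds the treewidth. On the other hand G contains the 4-clique {a, d, f, i}. A clique must lie in a single bag of any decomposition, so no decomposition can have width below 3. Hence tw(G) = 3 exactly.

Treewidth 3.
One such decomposition:
Bags: B1 = {a, b, h, i}  B2 = {a, b, g, i}  B3 = {a, b, f, i}  B4 = {b, c, f, i}  B5 = {b, h, i, j}  B6 = {b, e, g, i}  B7 = {a, d, f, i}
Tree: B1–B2, B1–B3, B3–B4, B1–B5, B2–B6, B3–B7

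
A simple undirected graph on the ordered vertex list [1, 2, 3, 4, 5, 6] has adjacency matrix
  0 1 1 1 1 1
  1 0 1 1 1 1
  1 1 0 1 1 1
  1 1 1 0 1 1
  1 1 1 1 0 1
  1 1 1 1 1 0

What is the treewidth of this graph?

A width-5 tree decomposition is:
Bags: B1 = {1, 2, 3, 4, 5, 6}
Tree: (single bag)
With just one bag of size 6, the width is 6 − 1 = 5, so tw(G) ≤ 5. For the lower bound, the 6 vertices {1, 2, 3, 4, 5, 6} are pairwise adjacent, and any tree decomposition puts a clique entirely inside one bag — forcing width ≥ 5. Therefore the treewidth is 5.

5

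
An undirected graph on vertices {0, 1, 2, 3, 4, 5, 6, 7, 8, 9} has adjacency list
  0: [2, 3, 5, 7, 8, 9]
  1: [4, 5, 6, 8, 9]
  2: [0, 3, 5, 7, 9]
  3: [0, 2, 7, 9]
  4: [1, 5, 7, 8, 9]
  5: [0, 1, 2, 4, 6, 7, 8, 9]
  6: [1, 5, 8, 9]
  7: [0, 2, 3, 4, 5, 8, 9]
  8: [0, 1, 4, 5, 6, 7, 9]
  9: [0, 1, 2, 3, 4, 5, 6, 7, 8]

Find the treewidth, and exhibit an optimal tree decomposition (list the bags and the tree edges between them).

The largest bag has 5 vertices, giving width 4; this decomposition certifies tw(G) ≤ 4. On the other hand G contains the 5-clique {0, 2, 3, 7, 9}. A clique must lie in a single bag of any decomposition, so no decomposition can have width below 4. Hence tw(G) = 4 exactly.

Treewidth 4.
One optimal decomposition is:
Bags: B1 = {4, 5, 7, 8, 9}  B2 = {0, 5, 7, 8, 9}  B3 = {0, 2, 5, 7, 9}  B4 = {1, 4, 5, 8, 9}  B5 = {1, 5, 6, 8, 9}  B6 = {0, 2, 3, 7, 9}
Tree: B1–B2, B2–B3, B1–B4, B4–B5, B3–B6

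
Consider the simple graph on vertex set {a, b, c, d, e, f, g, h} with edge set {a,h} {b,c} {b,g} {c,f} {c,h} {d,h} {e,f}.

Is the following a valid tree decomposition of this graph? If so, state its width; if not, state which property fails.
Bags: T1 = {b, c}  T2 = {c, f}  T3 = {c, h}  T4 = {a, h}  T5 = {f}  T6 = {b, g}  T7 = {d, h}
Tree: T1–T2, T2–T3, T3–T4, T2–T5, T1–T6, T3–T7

A tree decomposition must satisfy three properties: every vertex lies in some bag; for every edge, both endpoints lie together in some bag; and for every vertex, the bags containing it form a connected subtree. Here vertex e appears in no bag, so the decomposition is invalid.

No — vertex e appears in no bag.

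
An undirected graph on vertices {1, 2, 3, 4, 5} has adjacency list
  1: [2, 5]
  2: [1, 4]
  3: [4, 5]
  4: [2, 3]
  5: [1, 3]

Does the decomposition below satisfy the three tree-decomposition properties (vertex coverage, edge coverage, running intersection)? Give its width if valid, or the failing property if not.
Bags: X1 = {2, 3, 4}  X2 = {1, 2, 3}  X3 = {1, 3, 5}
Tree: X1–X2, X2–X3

Yes; width 2.

Vertex coverage: the bags together contain {1, 2, 3, 4, 5}, the full vertex set. Edge coverage: each edge of G has both endpoints in at least one bag. Running intersection: for every vertex, the bags containing it form a connected subtree. All three properties hold, so this is a valid tree decomposition of width max|bag| − 1 = 2, and hence tw(G) ≤ 2.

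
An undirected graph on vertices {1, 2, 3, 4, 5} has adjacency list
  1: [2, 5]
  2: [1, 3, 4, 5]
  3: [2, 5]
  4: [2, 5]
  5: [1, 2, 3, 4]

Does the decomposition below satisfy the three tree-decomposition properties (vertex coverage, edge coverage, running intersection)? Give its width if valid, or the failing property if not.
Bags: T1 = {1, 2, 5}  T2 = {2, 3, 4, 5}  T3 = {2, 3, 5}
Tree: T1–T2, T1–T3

No — bags containing vertex 3 are not connected in the tree.

A tree decomposition must satisfy three properties: every vertex lies in some bag; for every edge, both endpoints lie together in some bag; and for every vertex, the bags containing it form a connected subtree. Here bags containing vertex 3 are not connected in the tree, so the decomposition is invalid.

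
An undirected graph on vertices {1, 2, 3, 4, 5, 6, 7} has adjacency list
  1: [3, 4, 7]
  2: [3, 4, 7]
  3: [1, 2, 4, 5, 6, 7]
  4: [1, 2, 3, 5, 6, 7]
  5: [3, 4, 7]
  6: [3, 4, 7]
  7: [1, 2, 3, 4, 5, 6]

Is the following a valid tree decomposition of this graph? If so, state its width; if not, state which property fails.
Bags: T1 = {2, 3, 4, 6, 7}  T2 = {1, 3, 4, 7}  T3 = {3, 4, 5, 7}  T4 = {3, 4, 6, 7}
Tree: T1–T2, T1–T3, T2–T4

A tree decomposition must satisfy three properties: every vertex lies in some bag; for every edge, both endpoints lie together in some bag; and for every vertex, the bags containing it form a connected subtree. Here bags containing vertex 6 are not connected in the tree, so the decomposition is invalid.

No — bags containing vertex 6 are not connected in the tree.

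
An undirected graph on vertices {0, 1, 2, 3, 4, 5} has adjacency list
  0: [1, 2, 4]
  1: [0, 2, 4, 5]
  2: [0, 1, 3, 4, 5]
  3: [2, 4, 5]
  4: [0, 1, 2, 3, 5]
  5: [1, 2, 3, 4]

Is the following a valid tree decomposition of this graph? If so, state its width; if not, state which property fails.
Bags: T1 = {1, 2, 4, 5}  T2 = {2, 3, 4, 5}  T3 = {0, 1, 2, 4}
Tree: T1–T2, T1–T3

Checking the three conditions: (i) the bags cover all of {0, 1, 2, 3, 4, 5}; (ii) for each edge, some bag contains both endpoints; (iii) the bags containing any fixed vertex form a subtree. All hold, so the decomposition is valid with width 4 − 1 = 3.

Yes; width 3.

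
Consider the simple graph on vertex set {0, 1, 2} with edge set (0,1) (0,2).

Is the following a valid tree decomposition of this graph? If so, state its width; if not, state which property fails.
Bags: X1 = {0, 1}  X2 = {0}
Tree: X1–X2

No — vertex 2 appears in no bag.

A tree decomposition must satisfy three properties: every vertex lies in some bag; for every edge, both endpoints lie together in some bag; and for every vertex, the bags containing it form a connected subtree. Here vertex 2 appears in no bag, so the decomposition is invalid.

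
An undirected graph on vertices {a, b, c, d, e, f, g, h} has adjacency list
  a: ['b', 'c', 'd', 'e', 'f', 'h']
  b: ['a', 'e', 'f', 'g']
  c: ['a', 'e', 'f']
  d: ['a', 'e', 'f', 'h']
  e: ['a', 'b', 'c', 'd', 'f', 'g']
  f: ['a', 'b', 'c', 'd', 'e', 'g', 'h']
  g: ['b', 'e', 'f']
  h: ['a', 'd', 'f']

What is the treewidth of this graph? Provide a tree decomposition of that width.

Treewidth 3.
One optimal decomposition is:
Bags: B1 = {a, d, e, f}  B2 = {a, b, e, f}  B3 = {a, d, f, h}  B4 = {b, e, f, g}  B5 = {a, c, e, f}
Tree: B1–B2, B1–B3, B2–B4, B1–B5

The largest bag has 4 vertices, giving width 3; this decomposition certifies tw(G) ≤ 3. For the lower bound, the 4 vertices {b, e, f, g} are pairwise adjacent, and any tree decomposition puts a clique entirely inside one bag — forcing width ≥ 3. Hence tw(G) = 3 exactly.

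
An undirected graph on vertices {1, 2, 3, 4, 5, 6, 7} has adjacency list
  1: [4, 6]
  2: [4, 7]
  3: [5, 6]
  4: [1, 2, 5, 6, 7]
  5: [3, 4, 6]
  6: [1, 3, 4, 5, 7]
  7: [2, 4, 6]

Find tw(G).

2

A width-2 tree decomposition is:
Bags: B1 = {4, 5, 6}  B2 = {3, 5, 6}  B3 = {4, 6, 7}  B4 = {1, 4, 6}  B5 = {2, 4, 7}
Tree: B1–B2, B1–B3, B1–B4, B3–B5
Each bag holds 3 vertices, so the decomposition has width 2, which upper-bounds the treewidth. On the other hand G contains the 3-clique {3, 5, 6}. A clique must lie in a single bag of any decomposition, so no decomposition can have width below 2. Therefore the treewidth is 2.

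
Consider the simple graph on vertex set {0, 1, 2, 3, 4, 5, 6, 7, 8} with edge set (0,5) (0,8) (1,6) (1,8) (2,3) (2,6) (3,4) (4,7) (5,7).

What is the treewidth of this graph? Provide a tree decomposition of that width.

Treewidth 2.
One optimal decomposition is:
Bags: B1 = {1, 6, 8}  B2 = {0, 6, 8}  B3 = {0, 5, 6}  B4 = {5, 6, 7}  B5 = {4, 6, 7}  B6 = {3, 4, 6}  B7 = {2, 3, 6}
Tree: B1–B2, B2–B3, B3–B4, B4–B5, B5–B6, B6–B7

The largest bag has 3 vertices, giving width 2; this decomposition certifies tw(G) ≤ 2. Since 6–1–8–0–5–7–4–3–2–6 is a cycle in G, G is not acyclic. Forests are exactly the graphs of treewidth ≤ 1, so tw(G) ≥ 2. The upper and lower bounds meet at 2, so that is the treewidth.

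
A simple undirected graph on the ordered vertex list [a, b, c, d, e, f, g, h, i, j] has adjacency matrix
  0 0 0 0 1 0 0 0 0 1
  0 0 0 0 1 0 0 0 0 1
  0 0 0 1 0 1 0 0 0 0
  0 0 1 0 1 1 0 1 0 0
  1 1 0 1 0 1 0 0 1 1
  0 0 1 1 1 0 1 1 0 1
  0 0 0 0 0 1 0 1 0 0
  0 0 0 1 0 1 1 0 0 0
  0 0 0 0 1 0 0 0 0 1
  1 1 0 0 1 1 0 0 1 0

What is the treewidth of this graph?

2

A width-2 tree decomposition is:
Bags: B1 = {d, f, h}  B2 = {d, e, f}  B3 = {e, f, j}  B4 = {a, e, j}  B5 = {e, i, j}  B6 = {b, e, j}  B7 = {f, g, h}  B8 = {c, d, f}
Tree: B1–B2, B2–B3, B3–B4, B3–B5, B4–B6, B1–B7, B1–B8
The largest bag has 3 vertices, giving width 2; this decomposition certifies tw(G) ≤ 2. Conversely, {a, e, j} is a clique of size 3, and the vertices of any clique must share a bag in every tree decomposition; so some bag has ≥ 3 vertices and tw(G) ≥ 2. The upper and lower bounds meet at 2, so that is the treewidth.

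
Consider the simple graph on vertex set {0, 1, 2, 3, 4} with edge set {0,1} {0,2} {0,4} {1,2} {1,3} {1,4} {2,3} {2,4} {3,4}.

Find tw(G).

A width-3 tree decomposition is:
Bags: B1 = {0, 1, 2, 4}  B2 = {1, 2, 3, 4}
Tree: B1–B2
The largest bag has 4 vertices, giving width 3; this decomposition certifies tw(G) ≤ 3. On the other hand G contains the 4-clique {0, 1, 2, 4}. A clique must lie in a single bag of any decomposition, so no decomposition can have width below 3. The upper and lower bounds meet at 3, so that is the treewidth.

3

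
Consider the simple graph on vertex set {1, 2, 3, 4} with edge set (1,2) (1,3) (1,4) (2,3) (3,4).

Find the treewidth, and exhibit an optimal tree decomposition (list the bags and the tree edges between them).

Treewidth 2.
One optimal decomposition is:
Bags: B1 = {1, 2, 3}  B2 = {1, 3, 4}
Tree: B1–B2

Each bag holds 3 vertices, so the decomposition has width 2, which upper-bounds the treewidth. On the other hand G contains the 3-clique {1, 2, 3}. A clique must lie in a single bag of any decomposition, so no decomposition can have width below 2. Therefore the treewidth is 2.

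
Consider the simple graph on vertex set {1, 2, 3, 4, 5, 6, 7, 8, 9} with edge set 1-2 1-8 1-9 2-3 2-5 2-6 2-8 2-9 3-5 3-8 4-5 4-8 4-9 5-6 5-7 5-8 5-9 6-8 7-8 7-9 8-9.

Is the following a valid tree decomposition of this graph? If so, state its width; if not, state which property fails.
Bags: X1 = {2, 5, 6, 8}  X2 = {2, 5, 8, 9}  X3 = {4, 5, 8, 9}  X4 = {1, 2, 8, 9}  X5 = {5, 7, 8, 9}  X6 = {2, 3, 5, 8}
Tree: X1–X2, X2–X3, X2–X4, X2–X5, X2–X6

Every vertex of G appears in some bag (union = {1, 2, 3, 4, 5, 6, 7, 8, 9}); every edge is covered by a bag; and for each vertex v the set of bags containing v is connected in the bag tree. The decomposition is therefore valid. The largest bag has 4 vertices, so the width is 3.

Yes; width 3.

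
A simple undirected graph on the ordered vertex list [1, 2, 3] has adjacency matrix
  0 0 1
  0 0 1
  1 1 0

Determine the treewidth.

1

A width-1 tree decomposition is:
Bags: B1 = {1, 3}  B2 = {2, 3}
Tree: B1–B2
The largest bag has 2 vertices, giving width 1; this decomposition certifies tw(G) ≤ 1. G has an edge, so its treewidth is at least 1. Combining the bounds, tw(G) = 1.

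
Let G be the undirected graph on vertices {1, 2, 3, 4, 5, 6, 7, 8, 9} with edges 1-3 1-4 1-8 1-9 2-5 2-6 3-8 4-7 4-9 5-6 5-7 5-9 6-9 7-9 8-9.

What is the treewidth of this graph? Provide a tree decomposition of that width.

Every bag has size at most 3, so the width is 3 − 1 = 2 and tw(G) ≤ 2. On the other hand G contains the 3-clique {1, 8, 9}. A clique must lie in a single bag of any decomposition, so no decomposition can have width below 2. Combining the bounds, tw(G) = 2.

Treewidth 2.
One such decomposition:
Bags: B1 = {5, 6, 9}  B2 = {5, 7, 9}  B3 = {4, 7, 9}  B4 = {1, 4, 9}  B5 = {2, 5, 6}  B6 = {1, 8, 9}  B7 = {1, 3, 8}
Tree: B1–B2, B2–B3, B3–B4, B1–B5, B4–B6, B6–B7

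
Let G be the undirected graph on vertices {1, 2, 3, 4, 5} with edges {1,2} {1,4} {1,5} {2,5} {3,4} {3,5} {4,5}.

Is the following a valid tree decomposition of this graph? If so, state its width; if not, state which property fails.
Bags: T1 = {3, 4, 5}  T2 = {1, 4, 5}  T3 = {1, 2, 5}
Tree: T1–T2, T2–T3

Every vertex of G appears in some bag (union = {1, 2, 3, 4, 5}); every edge is covered by a bag; and for each vertex v the set of bags containing v is connected in the bag tree. The decomposition is therefore valid. The largest bag has 3 vertices, so the width is 2.

Yes; width 2.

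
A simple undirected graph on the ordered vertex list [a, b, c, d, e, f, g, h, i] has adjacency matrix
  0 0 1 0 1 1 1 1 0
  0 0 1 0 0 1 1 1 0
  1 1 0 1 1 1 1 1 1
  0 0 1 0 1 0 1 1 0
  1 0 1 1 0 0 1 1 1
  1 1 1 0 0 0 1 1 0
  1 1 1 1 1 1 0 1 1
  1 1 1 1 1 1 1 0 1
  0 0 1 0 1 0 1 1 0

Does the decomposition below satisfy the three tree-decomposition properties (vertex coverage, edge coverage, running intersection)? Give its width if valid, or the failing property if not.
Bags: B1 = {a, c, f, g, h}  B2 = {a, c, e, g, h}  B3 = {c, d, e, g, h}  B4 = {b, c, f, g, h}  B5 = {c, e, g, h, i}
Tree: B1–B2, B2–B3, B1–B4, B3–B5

Checking the three conditions: (i) the bags cover all of {a, b, c, d, e, f, g, h, i}; (ii) for each edge, some bag contains both endpoints; (iii) the bags containing any fixed vertex form a subtree. All hold, so the decomposition is valid with width 5 − 1 = 4.

Yes; width 4.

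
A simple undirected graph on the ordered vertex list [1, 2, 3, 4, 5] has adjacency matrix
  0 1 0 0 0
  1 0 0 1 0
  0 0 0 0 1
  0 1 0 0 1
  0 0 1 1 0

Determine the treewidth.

A width-1 tree decomposition is:
Bags: B1 = {2, 4}  B2 = {4, 5}  B3 = {3, 5}  B4 = {1, 2}
Tree: B1–B2, B2–B3, B1–B4
Each bag holds 2 vertices, so the decomposition has width 1, which upper-bounds the treewidth. G has an edge, so its treewidth is at least 1. Therefore the treewidth is 1.

1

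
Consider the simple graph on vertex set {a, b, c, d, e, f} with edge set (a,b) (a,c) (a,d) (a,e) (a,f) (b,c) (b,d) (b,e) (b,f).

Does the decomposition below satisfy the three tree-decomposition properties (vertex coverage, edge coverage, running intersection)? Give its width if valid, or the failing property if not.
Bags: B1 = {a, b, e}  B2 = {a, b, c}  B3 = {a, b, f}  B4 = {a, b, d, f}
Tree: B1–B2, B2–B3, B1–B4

No — bags containing vertex f are not connected in the tree.

A tree decomposition must satisfy three properties: every vertex lies in some bag; for every edge, both endpoints lie together in some bag; and for every vertex, the bags containing it form a connected subtree. Here bags containing vertex f are not connected in the tree, so the decomposition is invalid.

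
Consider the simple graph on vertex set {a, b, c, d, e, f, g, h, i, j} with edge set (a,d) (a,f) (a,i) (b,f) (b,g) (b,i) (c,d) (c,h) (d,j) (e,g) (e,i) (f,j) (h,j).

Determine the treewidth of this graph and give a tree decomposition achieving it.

The largest bag has 3 vertices, giving width 2; this decomposition certifies tw(G) ≤ 2. For the lower bound, G contains the cycle g–e–i–b–g, so G is not a forest; only forests have treewidth ≤ 1, hence tw(G) ≥ 2. Hence tw(G) = 2 exactly.

Treewidth 2.
One such decomposition:
Bags: B1 = {b, e, g}  B2 = {b, e, i}  B3 = {b, f, i}  B4 = {a, f, i}  B5 = {a, f, j}  B6 = {a, d, j}  B7 = {d, h, j}  B8 = {c, d, h}
Tree: B1–B2, B2–B3, B3–B4, B4–B5, B5–B6, B6–B7, B7–B8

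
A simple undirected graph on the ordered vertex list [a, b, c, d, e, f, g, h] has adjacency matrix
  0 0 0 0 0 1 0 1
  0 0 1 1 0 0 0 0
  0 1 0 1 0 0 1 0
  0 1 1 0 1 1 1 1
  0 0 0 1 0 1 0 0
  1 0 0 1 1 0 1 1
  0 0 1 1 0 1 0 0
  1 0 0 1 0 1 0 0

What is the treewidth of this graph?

2

A width-2 tree decomposition is:
Bags: B1 = {c, d, g}  B2 = {d, f, g}  B3 = {d, f, h}  B4 = {b, c, d}  B5 = {a, f, h}  B6 = {d, e, f}
Tree: B1–B2, B2–B3, B1–B4, B3–B5, B2–B6
Each bag holds 3 vertices, so the decomposition has width 2, which upper-bounds the treewidth. Conversely, {c, d, g} is a clique of size 3, and the vertices of any clique must share a bag in every tree decomposition; so some bag has ≥ 3 vertices and tw(G) ≥ 2. Therefore the treewidth is 2.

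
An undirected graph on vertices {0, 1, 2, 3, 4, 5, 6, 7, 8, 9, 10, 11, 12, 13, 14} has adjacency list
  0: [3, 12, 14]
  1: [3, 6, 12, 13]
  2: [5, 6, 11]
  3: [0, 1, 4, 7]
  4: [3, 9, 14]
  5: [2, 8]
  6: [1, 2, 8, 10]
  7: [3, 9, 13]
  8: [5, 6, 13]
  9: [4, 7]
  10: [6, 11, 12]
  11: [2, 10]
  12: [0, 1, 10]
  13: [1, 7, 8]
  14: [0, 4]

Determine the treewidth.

A width-3 tree decomposition is:
Bags: B1 = {2, 5, 8, 11}  B2 = {2, 6, 8, 11}  B3 = {6, 8, 10, 11}  B4 = {6, 8, 10, 13}  B5 = {1, 6, 10, 13}  B6 = {1, 10, 12, 13}  B7 = {1, 7, 12, 13}  B8 = {1, 3, 7, 12}  B9 = {0, 3, 7, 12}  B10 = {0, 3, 7, 9}  B11 = {0, 3, 4, 9}  B12 = {0, 4, 9, 14}
Tree: B1–B2, B2–B3, B3–B4, B4–B5, B5–B6, B6–B7, B7–B8, B8–B9, B9–B10, B10–B11, B11–B12
Each bag holds 4 vertices, so the decomposition has width 3, which upper-bounds the treewidth. For the lower bound: the 4 vertex sets {2,5,11}, {8}, {6}, {1,10,12,13} are disjoint, each induces a connected subgraph, and every pair is joined by at least one edge of G. Contracting each set to a single vertex therefore yields K_{4} as a minor, and since treewidth is minor-monotone, tw(G) ≥ tw(K_{4}) = 3. Combining the bounds, tw(G) = 3.

3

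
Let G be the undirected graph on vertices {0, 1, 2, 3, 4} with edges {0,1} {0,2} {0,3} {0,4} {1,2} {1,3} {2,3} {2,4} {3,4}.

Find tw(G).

A width-3 tree decomposition is:
Bags: B1 = {0, 2, 3, 4}  B2 = {0, 1, 2, 3}
Tree: B1–B2
Every bag has size at most 4, so the width is 4 − 1 = 3 and tw(G) ≤ 3. Conversely, {0, 1, 2, 3} is a clique of size 4, and the vertices of any clique must share a bag in every tree decomposition; so some bag has ≥ 4 vertices and tw(G) ≥ 3. Combining the bounds, tw(G) = 3.

3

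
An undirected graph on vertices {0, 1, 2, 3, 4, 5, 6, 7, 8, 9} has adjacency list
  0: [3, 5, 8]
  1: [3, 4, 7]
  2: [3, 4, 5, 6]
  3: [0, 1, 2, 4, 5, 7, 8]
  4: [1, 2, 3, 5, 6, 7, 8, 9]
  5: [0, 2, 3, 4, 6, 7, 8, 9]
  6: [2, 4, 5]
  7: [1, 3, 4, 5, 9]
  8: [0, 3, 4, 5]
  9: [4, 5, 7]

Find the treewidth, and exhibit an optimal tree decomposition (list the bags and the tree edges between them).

Every bag has size at most 4, so the width is 4 − 1 = 3 and tw(G) ≤ 3. Conversely, {0, 3, 5, 8} is a clique of size 4, and the vertices of any clique must share a bag in every tree decomposition; so some bag has ≥ 4 vertices and tw(G) ≥ 3. Combining the bounds, tw(G) = 3.

Treewidth 3.
One such decomposition:
Bags: B1 = {3, 4, 5, 8}  B2 = {3, 4, 5, 7}  B3 = {1, 3, 4, 7}  B4 = {4, 5, 7, 9}  B5 = {0, 3, 5, 8}  B6 = {2, 3, 4, 5}  B7 = {2, 4, 5, 6}
Tree: B1–B2, B2–B3, B2–B4, B1–B5, B1–B6, B6–B7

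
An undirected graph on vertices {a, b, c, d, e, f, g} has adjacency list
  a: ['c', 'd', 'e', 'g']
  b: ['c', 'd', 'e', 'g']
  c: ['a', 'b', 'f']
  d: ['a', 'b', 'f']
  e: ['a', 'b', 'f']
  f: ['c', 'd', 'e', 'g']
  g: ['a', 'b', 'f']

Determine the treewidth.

A width-3 tree decomposition is:
Bags: B1 = {a, b, f, g}  B2 = {a, b, c, f}  B3 = {a, b, d, f}  B4 = {a, b, e, f}
Tree: B1–B2, B2–B3, B3–B4
Each bag holds 4 vertices, so the decomposition has width 3, which upper-bounds the treewidth. For the lower bound: the 4 vertex sets {f,g}, {a,c}, {b}, {d} are disjoint, each induces a connected subgraph, and every pair is joined by at least one edge of G. Contracting each set to a single vertex therefore yields K_{4} as a minor, and since treewidth is minor-monotone, tw(G) ≥ tw(K_{4}) = 3. The upper and lower bounds meet at 3, so that is the treewidth.

3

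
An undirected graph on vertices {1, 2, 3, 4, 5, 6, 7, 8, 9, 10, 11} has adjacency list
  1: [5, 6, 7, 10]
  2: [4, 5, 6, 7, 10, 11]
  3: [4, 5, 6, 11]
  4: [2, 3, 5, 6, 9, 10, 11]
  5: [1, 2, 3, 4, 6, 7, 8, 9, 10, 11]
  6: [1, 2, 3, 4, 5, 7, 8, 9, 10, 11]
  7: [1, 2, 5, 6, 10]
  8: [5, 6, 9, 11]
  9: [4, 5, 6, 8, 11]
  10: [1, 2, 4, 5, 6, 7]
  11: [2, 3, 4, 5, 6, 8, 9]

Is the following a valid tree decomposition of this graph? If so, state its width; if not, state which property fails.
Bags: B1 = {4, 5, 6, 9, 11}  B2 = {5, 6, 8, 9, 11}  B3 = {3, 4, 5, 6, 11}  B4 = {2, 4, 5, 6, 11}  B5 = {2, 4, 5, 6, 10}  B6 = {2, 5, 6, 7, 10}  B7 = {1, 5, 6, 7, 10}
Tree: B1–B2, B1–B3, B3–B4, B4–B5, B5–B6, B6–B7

Yes; width 4.

Every vertex of G appears in some bag (union = {1, 2, 3, 4, 5, 6, 7, 8, 9, 10, 11}); every edge is covered by a bag; and for each vertex v the set of bags containing v is connected in the bag tree. The decomposition is therefore valid. The largest bag has 5 vertices, so the width is 4.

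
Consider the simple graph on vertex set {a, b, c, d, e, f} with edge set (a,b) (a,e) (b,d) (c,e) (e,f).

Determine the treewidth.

A width-1 tree decomposition is:
Bags: B1 = {a, e}  B2 = {a, b}  B3 = {e, f}  B4 = {c, e}  B5 = {b, d}
Tree: B1–B2, B1–B3, B1–B4, B2–B5
Each bag holds 2 vertices, so the decomposition has width 1, which upper-bounds the treewidth. Any graph with an edge has treewidth ≥ 1, and G has the edge e–a. Combining the bounds, tw(G) = 1.

1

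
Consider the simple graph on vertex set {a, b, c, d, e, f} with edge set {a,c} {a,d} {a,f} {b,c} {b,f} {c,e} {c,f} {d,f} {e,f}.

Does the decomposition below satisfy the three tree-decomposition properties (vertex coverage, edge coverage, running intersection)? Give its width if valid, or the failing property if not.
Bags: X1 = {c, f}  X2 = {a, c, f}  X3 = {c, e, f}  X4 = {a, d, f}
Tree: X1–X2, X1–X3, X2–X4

No — vertex b appears in no bag.

A tree decomposition must satisfy three properties: every vertex lies in some bag; for every edge, both endpoints lie together in some bag; and for every vertex, the bags containing it form a connected subtree. Here vertex b appears in no bag, so the decomposition is invalid.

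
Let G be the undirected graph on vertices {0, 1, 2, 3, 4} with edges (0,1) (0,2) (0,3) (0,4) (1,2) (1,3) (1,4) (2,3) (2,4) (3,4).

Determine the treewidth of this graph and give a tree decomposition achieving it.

A single bag containing all 5 vertices is trivially a valid decomposition of width 4. For the lower bound, the 5 vertices {0, 1, 2, 3, 4} are pairwise adjacent, and any tree decomposition puts a clique entirely inside one bag — forcing width ≥ 4. Hence tw(G) = 4 exactly.

Treewidth 4.
One optimal decomposition is:
Bags: B1 = {0, 1, 2, 3, 4}
Tree: (single bag)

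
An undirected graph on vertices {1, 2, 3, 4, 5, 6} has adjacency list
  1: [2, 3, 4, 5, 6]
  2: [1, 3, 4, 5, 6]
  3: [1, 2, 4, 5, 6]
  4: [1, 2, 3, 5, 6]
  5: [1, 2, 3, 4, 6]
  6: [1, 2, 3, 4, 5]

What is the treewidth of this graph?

5

A width-5 tree decomposition is:
Bags: B1 = {1, 2, 3, 4, 5, 6}
Tree: (single bag)
A single bag containing all 6 vertices is trivially a valid decomposition of width 5. On the other hand G contains the 6-clique {1, 2, 3, 4, 5, 6}. A clique must lie in a single bag of any decomposition, so no decomposition can have width below 5. Therefore the treewidth is 5.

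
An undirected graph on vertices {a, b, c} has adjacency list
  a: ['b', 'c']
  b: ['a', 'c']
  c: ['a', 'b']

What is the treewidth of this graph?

A width-2 tree decomposition is:
Bags: B1 = {a, b, c}
Tree: (single bag)
With just one bag of size 3, the width is 3 − 1 = 2, so tw(G) ≤ 2. For the lower bound, the 3 vertices {a, b, c} are pairwise adjacent, and any tree decomposition puts a clique entirely inside one bag — forcing width ≥ 2. Hence tw(G) = 2 exactly.

2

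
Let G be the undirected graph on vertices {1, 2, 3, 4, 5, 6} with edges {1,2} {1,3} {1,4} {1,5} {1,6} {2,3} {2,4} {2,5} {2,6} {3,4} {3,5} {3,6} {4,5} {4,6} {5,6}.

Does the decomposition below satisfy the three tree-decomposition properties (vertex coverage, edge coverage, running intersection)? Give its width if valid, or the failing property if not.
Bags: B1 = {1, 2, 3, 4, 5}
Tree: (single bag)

A tree decomposition must satisfy three properties: every vertex lies in some bag; for every edge, both endpoints lie together in some bag; and for every vertex, the bags containing it form a connected subtree. Here vertex 6 appears in no bag, so the decomposition is invalid.

No — vertex 6 appears in no bag.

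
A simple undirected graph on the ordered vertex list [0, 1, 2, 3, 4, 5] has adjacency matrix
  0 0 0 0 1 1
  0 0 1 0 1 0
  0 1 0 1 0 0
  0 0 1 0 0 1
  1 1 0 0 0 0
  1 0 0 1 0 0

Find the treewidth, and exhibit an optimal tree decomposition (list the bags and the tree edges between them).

Treewidth 2.
One optimal decomposition is:
Bags: B1 = {2, 3, 5}  B2 = {0, 2, 5}  B3 = {0, 2, 4}  B4 = {1, 2, 4}
Tree: B1–B2, B2–B3, B3–B4

Every bag has size at most 3, so the width is 3 − 1 = 2 and tw(G) ≤ 2. Since 2–3–5–0–4–1–2 is a cycle in G, G is not acyclic. Forests are exactly the graphs of treewidth ≤ 1, so tw(G) ≥ 2. Combining the bounds, tw(G) = 2.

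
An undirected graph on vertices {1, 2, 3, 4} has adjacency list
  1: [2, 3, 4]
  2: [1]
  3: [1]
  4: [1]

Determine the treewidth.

1

A width-1 tree decomposition is:
Bags: B1 = {1, 3}  B2 = {1, 2}  B3 = {1, 4}
Tree: B1–B2, B1–B3
The largest bag has 2 vertices, giving width 1; this decomposition certifies tw(G) ≤ 1. Any graph with an edge has treewidth ≥ 1, and G has the edge 1–3. Hence tw(G) = 1 exactly.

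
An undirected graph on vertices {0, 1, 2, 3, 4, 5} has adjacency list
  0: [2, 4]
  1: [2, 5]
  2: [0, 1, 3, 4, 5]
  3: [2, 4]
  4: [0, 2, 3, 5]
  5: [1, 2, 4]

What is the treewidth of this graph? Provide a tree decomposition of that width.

The largest bag has 3 vertices, giving width 2; this decomposition certifies tw(G) ≤ 2. On the other hand G contains the 3-clique {1, 2, 5}. A clique must lie in a single bag of any decomposition, so no decomposition can have width below 2. Combining the bounds, tw(G) = 2.

Treewidth 2.
Bags: B1 = {2, 4, 5}  B2 = {1, 2, 5}  B3 = {2, 3, 4}  B4 = {0, 2, 4}
Tree: B1–B2, B1–B3, B1–B4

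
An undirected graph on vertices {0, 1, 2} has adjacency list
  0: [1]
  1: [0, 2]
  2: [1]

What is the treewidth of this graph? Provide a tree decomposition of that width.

Treewidth 1.
One such decomposition:
Bags: B1 = {0, 1}  B2 = {1, 2}
Tree: B1–B2

The largest bag has 2 vertices, giving width 1; this decomposition certifies tw(G) ≤ 1. Any graph with an edge has treewidth ≥ 1, and G has the edge 0–1. Combining the bounds, tw(G) = 1.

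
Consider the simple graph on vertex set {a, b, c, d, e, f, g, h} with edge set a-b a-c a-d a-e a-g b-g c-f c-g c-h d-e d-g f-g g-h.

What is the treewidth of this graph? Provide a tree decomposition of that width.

Treewidth 2.
One such decomposition:
Bags: B1 = {a, c, g}  B2 = {a, d, g}  B3 = {a, b, g}  B4 = {c, g, h}  B5 = {c, f, g}  B6 = {a, d, e}
Tree: B1–B2, B1–B3, B1–B4, B4–B5, B2–B6

Each bag holds 3 vertices, so the decomposition has width 2, which upper-bounds the treewidth. Conversely, {a, d, g} is a clique of size 3, and the vertices of any clique must share a bag in every tree decomposition; so some bag has ≥ 3 vertices and tw(G) ≥ 2. Therefore the treewidth is 2.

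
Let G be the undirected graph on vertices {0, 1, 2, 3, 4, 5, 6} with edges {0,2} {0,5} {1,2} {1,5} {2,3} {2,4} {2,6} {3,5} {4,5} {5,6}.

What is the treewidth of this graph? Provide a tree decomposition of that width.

The largest bag has 3 vertices, giving width 2; this decomposition certifies tw(G) ≤ 2. Since 5–4–2–3–5 is a cycle in G, G is not acyclic. Forests are exactly the graphs of treewidth ≤ 1, so tw(G) ≥ 2. Hence tw(G) = 2 exactly.

Treewidth 2.
Bags: B1 = {2, 4, 5}  B2 = {2, 3, 5}  B3 = {0, 2, 5}  B4 = {1, 2, 5}  B5 = {2, 5, 6}
Tree: B1–B2, B2–B3, B3–B4, B4–B5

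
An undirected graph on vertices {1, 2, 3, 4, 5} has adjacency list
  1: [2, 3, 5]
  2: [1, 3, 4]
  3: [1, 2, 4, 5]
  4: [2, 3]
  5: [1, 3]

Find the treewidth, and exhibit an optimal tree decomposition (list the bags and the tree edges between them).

Treewidth 2.
One optimal decomposition is:
Bags: B1 = {2, 3, 4}  B2 = {1, 2, 3}  B3 = {1, 3, 5}
Tree: B1–B2, B2–B3

The largest bag has 3 vertices, giving width 2; this decomposition certifies tw(G) ≤ 2. On the other hand G contains the 3-clique {1, 2, 3}. A clique must lie in a single bag of any decomposition, so no decomposition can have width below 2. Therefore the treewidth is 2.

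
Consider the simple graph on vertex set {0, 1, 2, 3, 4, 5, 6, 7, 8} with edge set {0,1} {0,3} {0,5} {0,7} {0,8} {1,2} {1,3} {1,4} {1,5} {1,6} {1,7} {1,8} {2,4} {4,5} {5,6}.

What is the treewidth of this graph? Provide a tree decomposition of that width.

Every bag has size at most 3, so the width is 3 − 1 = 2 and tw(G) ≤ 2. On the other hand G contains the 3-clique {0, 1, 8}. A clique must lie in a single bag of any decomposition, so no decomposition can have width below 2. The upper and lower bounds meet at 2, so that is the treewidth.

Treewidth 2.
Bags: B1 = {1, 4, 5}  B2 = {1, 5, 6}  B3 = {0, 1, 5}  B4 = {0, 1, 7}  B5 = {1, 2, 4}  B6 = {0, 1, 3}  B7 = {0, 1, 8}
Tree: B1–B2, B1–B3, B3–B4, B1–B5, B4–B6, B4–B7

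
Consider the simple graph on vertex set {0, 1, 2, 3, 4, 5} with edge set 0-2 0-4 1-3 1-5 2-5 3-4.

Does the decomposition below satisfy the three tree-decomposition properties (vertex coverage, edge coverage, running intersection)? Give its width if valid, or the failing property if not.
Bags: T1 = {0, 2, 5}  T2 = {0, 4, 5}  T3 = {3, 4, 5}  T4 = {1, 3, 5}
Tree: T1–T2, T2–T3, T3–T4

Yes; width 2.

Every vertex of G appears in some bag (union = {0, 1, 2, 3, 4, 5}); every edge is covered by a bag; and for each vertex v the set of bags containing v is connected in the bag tree. The decomposition is therefore valid. The largest bag has 3 vertices, so the width is 2.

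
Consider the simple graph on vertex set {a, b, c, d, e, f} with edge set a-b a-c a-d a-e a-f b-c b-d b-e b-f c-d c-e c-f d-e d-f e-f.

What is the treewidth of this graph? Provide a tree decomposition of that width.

A single bag containing all 6 vertices is trivially a valid decomposition of width 5. For the lower bound, the 6 vertices {a, b, c, d, e, f} are pairwise adjacent, and any tree decomposition puts a clique entirely inside one bag — forcing width ≥ 5. Combining the bounds, tw(G) = 5.

Treewidth 5.
One such decomposition:
Bags: B1 = {a, b, c, d, e, f}
Tree: (single bag)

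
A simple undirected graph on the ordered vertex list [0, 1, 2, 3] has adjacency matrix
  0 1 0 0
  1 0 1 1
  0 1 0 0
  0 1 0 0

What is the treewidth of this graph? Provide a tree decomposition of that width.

The largest bag has 2 vertices, giving width 1; this decomposition certifies tw(G) ≤ 1. G has an edge, so its treewidth is at least 1. The upper and lower bounds meet at 1, so that is the treewidth.

Treewidth 1.
One optimal decomposition is:
Bags: B1 = {1, 3}  B2 = {0, 1}  B3 = {1, 2}
Tree: B1–B2, B1–B3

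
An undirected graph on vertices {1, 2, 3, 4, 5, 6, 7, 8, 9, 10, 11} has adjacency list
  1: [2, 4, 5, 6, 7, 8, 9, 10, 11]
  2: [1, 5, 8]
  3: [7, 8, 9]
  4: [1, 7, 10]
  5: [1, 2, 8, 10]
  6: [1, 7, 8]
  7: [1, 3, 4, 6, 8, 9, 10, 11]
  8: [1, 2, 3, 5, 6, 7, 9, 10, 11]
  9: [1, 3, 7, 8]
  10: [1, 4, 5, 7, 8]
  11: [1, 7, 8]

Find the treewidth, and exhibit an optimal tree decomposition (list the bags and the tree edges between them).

Treewidth 3.
One optimal decomposition is:
Bags: B1 = {1, 7, 8, 9}  B2 = {1, 7, 8, 10}  B3 = {3, 7, 8, 9}  B4 = {1, 7, 8, 11}  B5 = {1, 6, 7, 8}  B6 = {1, 5, 8, 10}  B7 = {1, 4, 7, 10}  B8 = {1, 2, 5, 8}
Tree: B1–B2, B1–B3, B1–B4, B4–B5, B2–B6, B2–B7, B6–B8

Each bag holds 4 vertices, so the decomposition has width 3, which upper-bounds the treewidth. Conversely, {1, 2, 5, 8} is a clique of size 4, and the vertices of any clique must share a bag in every tree decomposition; so some bag has ≥ 4 vertices and tw(G) ≥ 3. Therefore the treewidth is 3.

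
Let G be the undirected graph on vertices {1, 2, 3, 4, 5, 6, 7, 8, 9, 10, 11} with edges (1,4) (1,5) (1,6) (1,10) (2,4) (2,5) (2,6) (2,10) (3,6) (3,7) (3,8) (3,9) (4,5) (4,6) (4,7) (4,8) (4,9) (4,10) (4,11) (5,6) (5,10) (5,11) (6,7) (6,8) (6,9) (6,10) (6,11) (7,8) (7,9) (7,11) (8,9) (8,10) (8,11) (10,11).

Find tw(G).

4

A width-4 tree decomposition is:
Bags: B1 = {1, 4, 5, 6, 10}  B2 = {4, 5, 6, 10, 11}  B3 = {4, 6, 8, 10, 11}  B4 = {4, 6, 7, 8, 11}  B5 = {4, 6, 7, 8, 9}  B6 = {2, 4, 5, 6, 10}  B7 = {3, 6, 7, 8, 9}
Tree: B1–B2, B2–B3, B3–B4, B4–B5, B2–B6, B5–B7
Every bag has size at most 5, so the width is 5 − 1 = 4 and tw(G) ≤ 4. On the other hand G contains the 5-clique {3, 6, 7, 8, 9}. A clique must lie in a single bag of any decomposition, so no decomposition can have width below 4. Hence tw(G) = 4 exactly.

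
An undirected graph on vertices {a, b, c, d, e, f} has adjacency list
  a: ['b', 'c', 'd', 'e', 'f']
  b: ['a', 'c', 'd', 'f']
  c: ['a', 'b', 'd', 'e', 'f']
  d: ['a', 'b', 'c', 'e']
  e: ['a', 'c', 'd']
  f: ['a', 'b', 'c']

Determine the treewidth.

A width-3 tree decomposition is:
Bags: B1 = {a, c, d, e}  B2 = {a, b, c, d}  B3 = {a, b, c, f}
Tree: B1–B2, B2–B3
Every bag has size at most 4, so the width is 4 − 1 = 3 and tw(G) ≤ 3. Conversely, {a, c, d, e} is a clique of size 4, and the vertices of any clique must share a bag in every tree decomposition; so some bag has ≥ 4 vertices and tw(G) ≥ 3. Therefore the treewidth is 3.

3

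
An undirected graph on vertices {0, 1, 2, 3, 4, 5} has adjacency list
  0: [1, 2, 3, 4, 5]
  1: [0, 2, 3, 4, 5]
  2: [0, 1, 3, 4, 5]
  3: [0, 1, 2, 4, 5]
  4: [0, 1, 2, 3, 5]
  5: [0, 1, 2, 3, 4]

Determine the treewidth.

5

A width-5 tree decomposition is:
Bags: B1 = {0, 1, 2, 3, 4, 5}
Tree: (single bag)
With just one bag of size 6, the width is 6 − 1 = 5, so tw(G) ≤ 5. For the lower bound, the 6 vertices {0, 1, 2, 3, 4, 5} are pairwise adjacent, and any tree decomposition puts a clique entirely inside one bag — forcing width ≥ 5. Hence tw(G) = 5 exactly.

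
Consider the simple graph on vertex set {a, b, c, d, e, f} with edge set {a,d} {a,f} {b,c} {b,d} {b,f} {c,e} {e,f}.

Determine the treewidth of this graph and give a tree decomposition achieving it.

Every bag has size at most 3, so the width is 3 − 1 = 2 and tw(G) ≤ 2. The edges c–e–f–b–c form a cycle, so G is not a tree and its treewidth is at least 2. The upper and lower bounds meet at 2, so that is the treewidth.

Treewidth 2.
One optimal decomposition is:
Bags: B1 = {b, c, e}  B2 = {b, e, f}  B3 = {b, d, f}  B4 = {a, d, f}
Tree: B1–B2, B2–B3, B3–B4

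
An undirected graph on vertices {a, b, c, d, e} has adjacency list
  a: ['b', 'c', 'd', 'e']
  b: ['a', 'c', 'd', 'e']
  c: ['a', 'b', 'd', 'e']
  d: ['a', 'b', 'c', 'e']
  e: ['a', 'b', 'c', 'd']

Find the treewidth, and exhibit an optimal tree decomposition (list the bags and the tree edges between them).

Treewidth 4.
One such decomposition:
Bags: B1 = {a, b, c, d, e}
Tree: (single bag)

With just one bag of size 5, the width is 5 − 1 = 4, so tw(G) ≤ 4. On the other hand G contains the 5-clique {a, b, c, d, e}. A clique must lie in a single bag of any decomposition, so no decomposition can have width below 4. Hence tw(G) = 4 exactly.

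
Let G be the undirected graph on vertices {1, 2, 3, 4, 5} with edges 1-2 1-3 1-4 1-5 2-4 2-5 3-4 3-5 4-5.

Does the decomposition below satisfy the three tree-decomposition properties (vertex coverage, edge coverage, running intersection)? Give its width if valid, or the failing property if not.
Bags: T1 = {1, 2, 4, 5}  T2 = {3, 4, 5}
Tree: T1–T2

No — edge (1,3) lies in no bag.

A tree decomposition must satisfy three properties: every vertex lies in some bag; for every edge, both endpoints lie together in some bag; and for every vertex, the bags containing it form a connected subtree. Here edge (1,3) lies in no bag, so the decomposition is invalid.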